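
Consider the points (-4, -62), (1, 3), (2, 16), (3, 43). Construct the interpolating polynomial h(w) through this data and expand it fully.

Build the Lagrange basis polynomials:
L_0(w) = (w - 1)(w - 2)(w - 3) / [-210] = -(1/210)w^3 + (1/35)w^2 - (11/210)w + 1/35
L_1(w) = (w + 4)(w - 2)(w - 3) / [10] = (1/10)w^3 - (1/10)w^2 - (7/5)w + 12/5
L_2(w) = (w + 4)(w - 1)(w - 3) / [-6] = -(1/6)w^3 + (13/6)w - 2
L_3(w) = (w + 4)(w - 1)(w - 2) / [14] = (1/14)w^3 + (1/14)w^2 - (5/7)w + 4/7
h(w) = (-62)·L_0 + 3·L_1 + 16·L_2 + 43·L_3
  (-62)·L_0(w) = (31/105)w^3 - (62/35)w^2 + (341/105)w - 62/35
  3·L_1(w) = (3/10)w^3 - (3/10)w^2 - (21/5)w + 36/5
  16·L_2(w) = -(8/3)w^3 + (104/3)w - 32
  43·L_3(w) = (43/14)w^3 + (43/14)w^2 - (215/7)w + 172/7
Adding term by term: w^3 + w^2 + 3w - 2

h(w) = w^3 + w^2 + 3w - 2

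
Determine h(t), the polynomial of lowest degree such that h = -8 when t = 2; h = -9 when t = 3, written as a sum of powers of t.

Build the Lagrange basis polynomials:
L_0(t) = (t - 3) / [-1] = -t + 3
L_1(t) = (t - 2) / [1] = t - 2
h(t) = (-8)·L_0 + (-9)·L_1
  (-8)·L_0(t) = 8t - 24
  (-9)·L_1(t) = -9t + 18
Adding term by term: -t - 6

h(t) = -t - 6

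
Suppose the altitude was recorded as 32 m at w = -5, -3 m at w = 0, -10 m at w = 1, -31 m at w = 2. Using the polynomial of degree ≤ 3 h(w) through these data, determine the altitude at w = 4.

Using Newton's divided-difference form:
h[-5,0] = (-3 - 32) / (0 - (-5)) = -7
h[0,1] = (-10 - (-3)) / (1 - 0) = -7
h[1,2] = (-31 - (-10)) / (2 - 1) = -21
h[-5,0,1] = (-7 - (-7)) / (1 - (-5)) = 0
h[0,1,2] = (-21 - (-7)) / (2 - 0) = -7
h[-5,0,1,2] = (-7 - 0) / (2 - (-5)) = -1
h(4) = 32 + (-7)·(9) + 0·(9)·(4) + (-1)·(9)·(4)·(3) = -139

-139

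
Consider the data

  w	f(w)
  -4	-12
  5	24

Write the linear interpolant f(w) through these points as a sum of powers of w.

Build the Lagrange basis polynomials:
L_0(w) = (w - 5) / [-9] = -(1/9)w + 5/9
L_1(w) = (w + 4) / [9] = (1/9)w + 4/9
f(w) = (-12)·L_0 + 24·L_1
  (-12)·L_0(w) = (4/3)w - 20/3
  24·L_1(w) = (8/3)w + 32/3
Adding term by term: 4w + 4

f(w) = 4w + 4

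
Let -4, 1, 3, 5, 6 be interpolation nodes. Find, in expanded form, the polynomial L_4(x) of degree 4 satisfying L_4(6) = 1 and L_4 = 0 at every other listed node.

L_4(x) = (x + 4)(x - 1)(x - 3)(x - 5) / [(10)·(5)·(3)·(1)]
       = (x^4 - 5x^3 - 13x^2 + 77x - 60) / (150)

L_4(x) = (1/150)x^4 - (1/30)x^3 - (13/150)x^2 + (77/150)x - 2/5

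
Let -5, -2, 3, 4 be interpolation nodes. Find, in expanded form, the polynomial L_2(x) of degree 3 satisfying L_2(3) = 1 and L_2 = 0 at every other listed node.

L_2(x) = -(1/40)x^3 - (3/40)x^2 + (9/20)x + 1

L_2(x) = (x + 5)(x + 2)(x - 4) / [(8)·(5)·(-1)]
       = (x^3 + 3x^2 - 18x - 40) / (-40)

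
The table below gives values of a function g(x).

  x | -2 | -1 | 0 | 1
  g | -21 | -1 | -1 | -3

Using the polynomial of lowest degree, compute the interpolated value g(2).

11

Evaluate each Lagrange basis at x = 2:
L_0(2) = (3)·(2)·(1)/[(-1)·(-2)·(-3)] = -1
L_1(2) = (4)·(2)·(1)/[(1)·(-1)·(-2)] = 4
L_2(2) = (4)·(3)·(1)/[(2)·(1)·(-1)] = -6
L_3(2) = (4)·(3)·(2)/[(3)·(2)·(1)] = 4
Sum: (-21)·(-1) + (-1)·(4) + (-1)·(-6) + (-3)·(4) = 11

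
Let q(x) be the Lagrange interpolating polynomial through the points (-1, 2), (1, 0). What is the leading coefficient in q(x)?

-1

The leading coefficient equals the top divided difference q[-1,1].
q[-1,1] = (0 - 2) / (1 - (-1)) = -1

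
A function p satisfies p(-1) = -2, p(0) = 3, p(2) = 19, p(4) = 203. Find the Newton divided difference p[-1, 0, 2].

p[-1,0] = (3 - (-2)) / (0 - (-1)) = 5
p[0,2] = (19 - 3) / (2 - 0) = 8
p[-1,0,2] = (8 - 5) / (2 - (-1)) = 1

1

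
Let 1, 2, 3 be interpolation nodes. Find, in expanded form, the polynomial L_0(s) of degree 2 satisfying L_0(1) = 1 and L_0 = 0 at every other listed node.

L_0(s) = (s - 2)(s - 3) / [(-1)·(-2)]
       = (s^2 - 5s + 6) / (2)

L_0(s) = (1/2)s^2 - (5/2)s + 3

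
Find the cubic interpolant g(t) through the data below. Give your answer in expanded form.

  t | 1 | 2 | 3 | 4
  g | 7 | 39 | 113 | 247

Build the Lagrange basis polynomials:
L_0(t) = (t - 2)(t - 3)(t - 4) / [-6] = -(1/6)t^3 + (3/2)t^2 - (13/3)t + 4
L_1(t) = (t - 1)(t - 3)(t - 4) / [2] = (1/2)t^3 - 4t^2 + (19/2)t - 6
L_2(t) = (t - 1)(t - 2)(t - 4) / [-2] = -(1/2)t^3 + (7/2)t^2 - 7t + 4
L_3(t) = (t - 1)(t - 2)(t - 3) / [6] = (1/6)t^3 - t^2 + (11/6)t - 1
g(t) = 7·L_0 + 39·L_1 + 113·L_2 + 247·L_3
  7·L_0(t) = -(7/6)t^3 + (21/2)t^2 - (91/3)t + 28
  39·L_1(t) = (39/2)t^3 - 156t^2 + (741/2)t - 234
  113·L_2(t) = -(113/2)t^3 + (791/2)t^2 - 791t + 452
  247·L_3(t) = (247/6)t^3 - 247t^2 + (2717/6)t - 247
Adding term by term: 3t^3 + 3t^2 + 2t - 1

g(t) = 3t^3 + 3t^2 + 2t - 1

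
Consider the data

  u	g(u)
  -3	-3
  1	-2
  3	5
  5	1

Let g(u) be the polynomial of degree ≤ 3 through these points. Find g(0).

L_0(0) = (-1)·(-3)·(-5)/[(-4)·(-6)·(-8)] = 5/64
L_1(0) = (3)·(-3)·(-5)/[(4)·(-2)·(-4)] = 45/32
L_2(0) = (3)·(-1)·(-5)/[(6)·(2)·(-2)] = -5/8
L_3(0) = (3)·(-1)·(-3)/[(8)·(4)·(2)] = 9/64
Sum: (-3)·(5/64) + (-2)·(45/32) + 5·(-5/8) + 1·(9/64) = -193/32

-193/32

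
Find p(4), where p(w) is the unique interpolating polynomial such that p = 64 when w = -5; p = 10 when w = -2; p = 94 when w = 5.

Evaluate each Lagrange basis at w = 4:
L_0(4) = (6)·(-1)/[(-3)·(-10)] = -1/5
L_1(4) = (9)·(-1)/[(3)·(-7)] = 3/7
L_2(4) = (9)·(6)/[(10)·(7)] = 27/35
Sum: 64·(-1/5) + 10·(3/7) + 94·(27/35) = 64

64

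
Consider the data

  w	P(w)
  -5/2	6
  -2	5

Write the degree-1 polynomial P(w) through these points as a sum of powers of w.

Build the Lagrange basis polynomials:
L_0(w) = (w + 2) / [-1/2] = -2w - 4
L_1(w) = (w + 5/2) / [1/2] = 2w + 5
P(w) = 6·L_0 + 5·L_1
  6·L_0(w) = -12w - 24
  5·L_1(w) = 10w + 25
Adding term by term: -2w + 1

P(w) = -2w + 1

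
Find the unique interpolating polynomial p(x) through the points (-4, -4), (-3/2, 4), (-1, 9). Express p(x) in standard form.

p(x) = (34/15)x^2 + (47/3)x + 112/5

Newton's divided differences:
p[-4,-3/2] = (4 - (-4)) / (-3/2 - (-4)) = 16/5
p[-3/2,-1] = (9 - 4) / (-1 - (-3/2)) = 10
p[-4,-3/2,-1] = (10 - 16/5) / (-1 - (-4)) = 34/15
p(x) = -4 + (16/5)·(x + 4) + (34/15)·(x + 4)(x + 3/2)
Expanding: p(x) = (34/15)x^2 + (47/3)x + 112/5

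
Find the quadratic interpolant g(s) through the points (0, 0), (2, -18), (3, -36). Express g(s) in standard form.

g(s) = -3s^2 - 3s

Newton's divided differences:
g[0,2] = (-18 - 0) / (2 - 0) = -9
g[2,3] = (-36 - (-18)) / (3 - 2) = -18
g[0,2,3] = (-18 - (-9)) / (3 - 0) = -3
g(s) = (-9)·s + (-3)·s(s - 2)
Expanding: g(s) = -3s^2 - 3s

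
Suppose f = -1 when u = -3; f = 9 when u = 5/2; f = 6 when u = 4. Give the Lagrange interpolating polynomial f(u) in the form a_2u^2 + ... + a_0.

Build the Lagrange basis polynomials:
L_0(u) = (u - 5/2)(u - 4) / [77/2] = (2/77)u^2 - (13/77)u + 20/77
L_1(u) = (u + 3)(u - 4) / [-33/4] = -(4/33)u^2 + (4/33)u + 16/11
L_2(u) = (u + 3)(u - 5/2) / [21/2] = (2/21)u^2 + (1/21)u - 5/7
f(u) = (-1)·L_0 + 9·L_1 + 6·L_2
  (-1)·L_0(u) = -(2/77)u^2 + (13/77)u - 20/77
  9·L_1(u) = -(12/11)u^2 + (12/11)u + 144/11
  6·L_2(u) = (4/7)u^2 + (2/7)u - 30/7
Adding term by term: -(6/11)u^2 + (17/11)u + 94/11

f(u) = -(6/11)u^2 + (17/11)u + 94/11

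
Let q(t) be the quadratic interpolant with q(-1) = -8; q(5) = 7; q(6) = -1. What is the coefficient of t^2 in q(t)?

L_0(t) = (t - 5)(t - 6) / [42] = (1/42)t^2 - (11/42)t + 5/7
L_1(t) = (t + 1)(t - 6) / [-6] = -(1/6)t^2 + (5/6)t + 1
L_2(t) = (t + 1)(t - 5) / [7] = (1/7)t^2 - (4/7)t - 5/7
q(t) = (-8)·L_0 + 7·L_1 + (-1)·L_2
Only the coefficient of t^2 is needed; take it from each L_i and combine:
(-8)·(1/42) + 7·(-1/6) + (-1)·(1/7) = -3/2

-3/2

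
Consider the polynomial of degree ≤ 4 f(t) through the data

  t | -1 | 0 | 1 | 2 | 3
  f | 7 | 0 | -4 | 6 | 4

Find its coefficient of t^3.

Build the Lagrange basis polynomials:
L_0(t) = t(t - 1)(t - 2)(t - 3) / [24] = (1/24)t^4 - (1/4)t^3 + (11/24)t^2 - (1/4)t
L_1(t) = (t + 1)(t - 1)(t - 2)(t - 3) / [-6] = -(1/6)t^4 + (5/6)t^3 - (5/6)t^2 - (5/6)t + 1
L_2(t) = (t + 1)t(t - 2)(t - 3) / [4] = (1/4)t^4 - t^3 + (1/4)t^2 + (3/2)t
L_3(t) = (t + 1)t(t - 1)(t - 3) / [-6] = -(1/6)t^4 + (1/2)t^3 + (1/6)t^2 - (1/2)t
L_4(t) = (t + 1)t(t - 1)(t - 2) / [24] = (1/24)t^4 - (1/12)t^3 - (1/24)t^2 + (1/12)t
f(t) = 7·L_0 + 0·L_1 + (-4)·L_2 + 6·L_3 + 4·L_4
Only the coefficient of t^3 is needed; take it from each L_i and combine:
7·(-1/4) + 0·(5/6) + (-4)·(-1) + 6·(1/2) + 4·(-1/12) = 59/12

59/12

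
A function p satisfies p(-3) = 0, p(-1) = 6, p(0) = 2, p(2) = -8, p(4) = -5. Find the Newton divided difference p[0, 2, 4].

p[0,2] = (-8 - 2) / (2 - 0) = -5
p[2,4] = (-5 - (-8)) / (4 - 2) = 3/2
p[0,2,4] = (3/2 - (-5)) / (4 - 0) = 13/8

13/8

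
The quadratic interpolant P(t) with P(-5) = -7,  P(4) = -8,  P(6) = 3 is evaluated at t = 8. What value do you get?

1790/99

L_0(8) = (4)·(2)/[(-9)·(-11)] = 8/99
L_1(8) = (13)·(2)/[(9)·(-2)] = -13/9
L_2(8) = (13)·(4)/[(11)·(2)] = 26/11
Sum: (-7)·(8/99) + (-8)·(-13/9) + 3·(26/11) = 1790/99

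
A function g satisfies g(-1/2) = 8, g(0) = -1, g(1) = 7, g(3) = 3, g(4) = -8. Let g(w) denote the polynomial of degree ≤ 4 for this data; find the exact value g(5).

5461/189

L_0(5) = (5)·(4)·(2)·(1)/[(-1/2)·(-3/2)·(-7/2)·(-9/2)] = 640/189
L_1(5) = (11/2)·(4)·(2)·(1)/[(1/2)·(-1)·(-3)·(-4)] = -22/3
L_2(5) = (11/2)·(5)·(2)·(1)/[(3/2)·(1)·(-2)·(-3)] = 55/9
L_3(5) = (11/2)·(5)·(4)·(1)/[(7/2)·(3)·(2)·(-1)] = -110/21
L_4(5) = (11/2)·(5)·(4)·(2)/[(9/2)·(4)·(3)·(1)] = 110/27
Sum: 8·(640/189) + (-1)·(-22/3) + 7·(55/9) + 3·(-110/21) + (-8)·(110/27) = 5461/189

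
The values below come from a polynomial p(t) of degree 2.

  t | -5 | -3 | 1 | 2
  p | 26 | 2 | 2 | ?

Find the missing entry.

The 3 known values determine p uniquely (degree ≤ 2).
Evaluate each Lagrange basis at t = 2:
L_0(2) = (5)·(1)/[(-2)·(-6)] = 5/12
L_1(2) = (7)·(1)/[(2)·(-4)] = -7/8
L_2(2) = (7)·(5)/[(6)·(4)] = 35/24
Sum: 26·(5/12) + 2·(-7/8) + 2·(35/24) = 12

12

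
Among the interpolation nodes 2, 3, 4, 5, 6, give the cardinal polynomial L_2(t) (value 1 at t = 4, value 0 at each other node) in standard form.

L_2(t) = (1/4)t^4 - 4t^3 + (91/4)t^2 - 54t + 45

L_2(t) = (t - 2)(t - 3)(t - 5)(t - 6) / [(2)·(1)·(-1)·(-2)]
       = (t^4 - 16t^3 + 91t^2 - 216t + 180) / (4)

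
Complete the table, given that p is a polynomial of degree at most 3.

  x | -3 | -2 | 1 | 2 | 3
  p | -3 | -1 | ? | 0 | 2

The 4 known values determine p uniquely (degree ≤ 3).
Evaluate each Lagrange basis at x = 1:
L_0(1) = (3)·(-1)·(-2)/[(-1)·(-5)·(-6)] = -1/5
L_1(1) = (4)·(-1)·(-2)/[(1)·(-4)·(-5)] = 2/5
L_2(1) = (4)·(3)·(-2)/[(5)·(4)·(-1)] = 6/5
L_3(1) = (4)·(3)·(-1)/[(6)·(5)·(1)] = -2/5
Sum: (-3)·(-1/5) + (-1)·(2/5) + 0 + 2·(-2/5) = -3/5

-3/5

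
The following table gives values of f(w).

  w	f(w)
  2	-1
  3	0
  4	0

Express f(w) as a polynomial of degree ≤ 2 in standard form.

f(w) = -(1/2)w^2 + (7/2)w - 6

L_0(w) = (w - 3)(w - 4) / [2] = (1/2)w^2 - (7/2)w + 6
L_1(w) = (w - 2)(w - 4) / [-1] = -w^2 + 6w - 8
L_2(w) = (w - 2)(w - 3) / [2] = (1/2)w^2 - (5/2)w + 3
f(w) = (-1)·L_0 + 0·L_1 + 0·L_2
  (-1)·L_0(w) = -(1/2)w^2 + (7/2)w - 6
  0·L_1(w) = 0
  0·L_2(w) = 0
Adding term by term: -(1/2)w^2 + (7/2)w - 6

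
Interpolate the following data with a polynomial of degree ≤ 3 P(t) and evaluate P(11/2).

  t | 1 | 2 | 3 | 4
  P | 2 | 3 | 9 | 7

Evaluate each Lagrange basis at t = 11/2:
L_0(11/2) = (7/2)·(5/2)·(3/2)/[(-1)·(-2)·(-3)] = -35/16
L_1(11/2) = (9/2)·(5/2)·(3/2)/[(1)·(-1)·(-2)] = 135/16
L_2(11/2) = (9/2)·(7/2)·(3/2)/[(2)·(1)·(-1)] = -189/16
L_3(11/2) = (9/2)·(7/2)·(5/2)/[(3)·(2)·(1)] = 105/16
Sum: 2·(-35/16) + 3·(135/16) + 9·(-189/16) + 7·(105/16) = -631/16

-631/16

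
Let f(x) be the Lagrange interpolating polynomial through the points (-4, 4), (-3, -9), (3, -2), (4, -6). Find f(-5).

186/7

Evaluate each Lagrange basis at x = -5:
L_0(-5) = (-2)·(-8)·(-9)/[(-1)·(-7)·(-8)] = 18/7
L_1(-5) = (-1)·(-8)·(-9)/[(1)·(-6)·(-7)] = -12/7
L_2(-5) = (-1)·(-2)·(-9)/[(7)·(6)·(-1)] = 3/7
L_3(-5) = (-1)·(-2)·(-8)/[(8)·(7)·(1)] = -2/7
Sum: 4·(18/7) + (-9)·(-12/7) + (-2)·(3/7) + (-6)·(-2/7) = 186/7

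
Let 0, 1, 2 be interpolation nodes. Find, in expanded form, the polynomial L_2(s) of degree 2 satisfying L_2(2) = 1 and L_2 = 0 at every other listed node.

L_2(s) = (1/2)s^2 - (1/2)s

L_2(s) = s(s - 1) / [(2)·(1)]
       = (s^2 - s) / (2)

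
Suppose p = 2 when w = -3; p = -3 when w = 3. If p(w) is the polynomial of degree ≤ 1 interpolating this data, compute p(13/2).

Evaluate each Lagrange basis at w = 13/2:
L_0(13/2) = (7/2)/[(-6)] = -7/12
L_1(13/2) = (19/2)/[(6)] = 19/12
Sum: 2·(-7/12) + (-3)·(19/12) = -71/12

-71/12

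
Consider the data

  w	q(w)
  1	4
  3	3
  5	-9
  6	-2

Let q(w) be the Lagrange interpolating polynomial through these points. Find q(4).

L_0(4) = (1)·(-1)·(-2)/[(-2)·(-4)·(-5)] = -1/20
L_1(4) = (3)·(-1)·(-2)/[(2)·(-2)·(-3)] = 1/2
L_2(4) = (3)·(1)·(-2)/[(4)·(2)·(-1)] = 3/4
L_3(4) = (3)·(1)·(-1)/[(5)·(3)·(1)] = -1/5
Sum: 4·(-1/20) + 3·(1/2) + (-9)·(3/4) + (-2)·(-1/5) = -101/20

-101/20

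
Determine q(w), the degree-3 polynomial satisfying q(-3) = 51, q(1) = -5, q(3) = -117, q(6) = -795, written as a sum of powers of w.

q(w) = -3w^3 - 4w^2 - w + 3

L_0(w) = (w - 1)(w - 3)(w - 6) / [-216] = -(1/216)w^3 + (5/108)w^2 - (1/8)w + 1/12
L_1(w) = (w + 3)(w - 3)(w - 6) / [40] = (1/40)w^3 - (3/20)w^2 - (9/40)w + 27/20
L_2(w) = (w + 3)(w - 1)(w - 6) / [-36] = -(1/36)w^3 + (1/9)w^2 + (5/12)w - 1/2
L_3(w) = (w + 3)(w - 1)(w - 3) / [135] = (1/135)w^3 - (1/135)w^2 - (1/15)w + 1/15
q(w) = 51·L_0 + (-5)·L_1 + (-117)·L_2 + (-795)·L_3
  51·L_0(w) = -(17/72)w^3 + (85/36)w^2 - (51/8)w + 17/4
  (-5)·L_1(w) = -(1/8)w^3 + (3/4)w^2 + (9/8)w - 27/4
  (-117)·L_2(w) = (13/4)w^3 - 13w^2 - (195/4)w + 117/2
  (-795)·L_3(w) = -(53/9)w^3 + (53/9)w^2 + 53w - 53
Adding term by term: -3w^3 - 4w^2 - w + 3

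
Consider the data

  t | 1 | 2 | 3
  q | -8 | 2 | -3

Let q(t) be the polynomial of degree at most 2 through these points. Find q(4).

Evaluate each Lagrange basis at t = 4:
L_0(4) = (2)·(1)/[(-1)·(-2)] = 1
L_1(4) = (3)·(1)/[(1)·(-1)] = -3
L_2(4) = (3)·(2)/[(2)·(1)] = 3
Sum: (-8)·(1) + 2·(-3) + (-3)·(3) = -23

-23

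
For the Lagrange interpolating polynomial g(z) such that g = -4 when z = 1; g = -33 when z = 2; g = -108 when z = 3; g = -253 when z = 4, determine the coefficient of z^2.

Build the Lagrange basis polynomials:
L_0(z) = (z - 2)(z - 3)(z - 4) / [-6] = -(1/6)z^3 + (3/2)z^2 - (13/3)z + 4
L_1(z) = (z - 1)(z - 3)(z - 4) / [2] = (1/2)z^3 - 4z^2 + (19/2)z - 6
L_2(z) = (z - 1)(z - 2)(z - 4) / [-2] = -(1/2)z^3 + (7/2)z^2 - 7z + 4
L_3(z) = (z - 1)(z - 2)(z - 3) / [6] = (1/6)z^3 - z^2 + (11/6)z - 1
g(z) = (-4)·L_0 + (-33)·L_1 + (-108)·L_2 + (-253)·L_3
Only the coefficient of z^2 is needed; take it from each L_i and combine:
(-4)·(3/2) + (-33)·(-4) + (-108)·(7/2) + (-253)·(-1) = 1

1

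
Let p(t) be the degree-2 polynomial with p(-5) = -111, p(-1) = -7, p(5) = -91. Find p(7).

-183

Evaluate each Lagrange basis at t = 7:
L_0(7) = (8)·(2)/[(-4)·(-10)] = 2/5
L_1(7) = (12)·(2)/[(4)·(-6)] = -1
L_2(7) = (12)·(8)/[(10)·(6)] = 8/5
Sum: (-111)·(2/5) + (-7)·(-1) + (-91)·(8/5) = -183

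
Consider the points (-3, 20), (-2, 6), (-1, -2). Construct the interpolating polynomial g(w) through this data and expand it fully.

g(w) = 3w^2 + w - 4

Build the Lagrange basis polynomials:
L_0(w) = (w + 2)(w + 1) / [2] = (1/2)w^2 + (3/2)w + 1
L_1(w) = (w + 3)(w + 1) / [-1] = -w^2 - 4w - 3
L_2(w) = (w + 3)(w + 2) / [2] = (1/2)w^2 + (5/2)w + 3
g(w) = 20·L_0 + 6·L_1 + (-2)·L_2
  20·L_0(w) = 10w^2 + 30w + 20
  6·L_1(w) = -6w^2 - 24w - 18
  (-2)·L_2(w) = -w^2 - 5w - 6
Adding term by term: 3w^2 + w - 4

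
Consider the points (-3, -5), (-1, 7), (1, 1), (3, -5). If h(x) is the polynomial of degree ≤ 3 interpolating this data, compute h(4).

Using Newton's divided-difference form:
h[-3,-1] = (7 - (-5)) / (-1 - (-3)) = 6
h[-1,1] = (1 - 7) / (1 - (-1)) = -3
h[1,3] = (-5 - 1) / (3 - 1) = -3
h[-3,-1,1] = (-3 - 6) / (1 - (-3)) = -9/4
h[-1,1,3] = (-3 - (-3)) / (3 - (-1)) = 0
h[-3,-1,1,3] = (0 - (-9/4)) / (3 - (-3)) = 3/8
h(4) = -5 + 6·(7) + (-9/4)·(7)·(5) + (3/8)·(7)·(5)·(3) = -19/8

-19/8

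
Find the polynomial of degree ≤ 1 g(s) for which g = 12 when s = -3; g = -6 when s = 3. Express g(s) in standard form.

g(s) = -3s + 3

Build the Lagrange basis polynomials:
L_0(s) = (s - 3) / [-6] = -(1/6)s + 1/2
L_1(s) = (s + 3) / [6] = (1/6)s + 1/2
g(s) = 12·L_0 + (-6)·L_1
  12·L_0(s) = -2s + 6
  (-6)·L_1(s) = -s - 3
Adding term by term: -3s + 3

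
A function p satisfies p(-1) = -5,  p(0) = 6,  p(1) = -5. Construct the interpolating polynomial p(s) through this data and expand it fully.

Newton's divided differences:
p[-1,0] = (6 - (-5)) / (0 - (-1)) = 11
p[0,1] = (-5 - 6) / (1 - 0) = -11
p[-1,0,1] = (-11 - 11) / (1 - (-1)) = -11
p(s) = -5 + 11·(s + 1) + (-11)·(s + 1)s
Expanding: p(s) = -11s^2 + 6

p(s) = -11s^2 + 6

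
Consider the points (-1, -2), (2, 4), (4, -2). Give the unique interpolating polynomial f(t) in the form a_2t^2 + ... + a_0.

f(t) = -t^2 + 3t + 2

Newton's divided differences:
f[-1,2] = (4 - (-2)) / (2 - (-1)) = 2
f[2,4] = (-2 - 4) / (4 - 2) = -3
f[-1,2,4] = (-3 - 2) / (4 - (-1)) = -1
f(t) = -2 + 2·(t + 1) + (-1)·(t + 1)(t - 2)
Expanding: f(t) = -t^2 + 3t + 2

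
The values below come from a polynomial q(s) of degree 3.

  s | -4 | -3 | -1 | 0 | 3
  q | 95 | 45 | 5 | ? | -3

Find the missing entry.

3

The 4 known values determine q uniquely (degree ≤ 3).
L_0(0) = (3)·(1)·(-3)/[(-1)·(-3)·(-7)] = 3/7
L_1(0) = (4)·(1)·(-3)/[(1)·(-2)·(-6)] = -1
L_2(0) = (4)·(3)·(-3)/[(3)·(2)·(-4)] = 3/2
L_3(0) = (4)·(3)·(1)/[(7)·(6)·(4)] = 1/14
Sum: 95·(3/7) + 45·(-1) + 5·(3/2) + (-3)·(1/14) = 3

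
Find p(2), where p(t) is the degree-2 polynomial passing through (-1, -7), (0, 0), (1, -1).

-10

Evaluate each Lagrange basis at t = 2:
L_0(2) = (2)·(1)/[(-1)·(-2)] = 1
L_1(2) = (3)·(1)/[(1)·(-1)] = -3
L_2(2) = (3)·(2)/[(2)·(1)] = 3
Sum: (-7)·(1) + 0 + (-1)·(3) = -10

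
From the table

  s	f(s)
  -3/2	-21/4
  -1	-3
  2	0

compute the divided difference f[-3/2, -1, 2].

f[-3/2,-1] = (-3 - (-21/4)) / (-1 - (-3/2)) = 9/2
f[-1,2] = (0 - (-3)) / (2 - (-1)) = 1
f[-3/2,-1,2] = (1 - 9/2) / (2 - (-3/2)) = -1

-1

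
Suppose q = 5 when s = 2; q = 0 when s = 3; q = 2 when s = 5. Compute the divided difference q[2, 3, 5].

q[2,3] = (0 - 5) / (3 - 2) = -5
q[3,5] = (2 - 0) / (5 - 3) = 1
q[2,3,5] = (1 - (-5)) / (5 - 2) = 2

2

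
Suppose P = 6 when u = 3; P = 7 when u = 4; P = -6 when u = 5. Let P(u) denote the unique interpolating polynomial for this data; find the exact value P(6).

Evaluate each Lagrange basis at u = 6:
L_0(6) = (2)·(1)/[(-1)·(-2)] = 1
L_1(6) = (3)·(1)/[(1)·(-1)] = -3
L_2(6) = (3)·(2)/[(2)·(1)] = 3
Sum: 6·(1) + 7·(-3) + (-6)·(3) = -33

-33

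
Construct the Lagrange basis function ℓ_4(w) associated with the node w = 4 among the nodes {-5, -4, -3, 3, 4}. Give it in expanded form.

ℓ_4(w) = (w + 5)(w + 4)(w + 3)(w - 3) / [(9)·(8)·(7)·(1)]
       = (w^4 + 9w^3 + 11w^2 - 81w - 180) / (504)

ℓ_4(w) = (1/504)w^4 + (1/56)w^3 + (11/504)w^2 - (9/56)w - 5/14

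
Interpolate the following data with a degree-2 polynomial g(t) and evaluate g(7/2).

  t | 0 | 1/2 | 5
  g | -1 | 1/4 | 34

73/4

Using Newton's divided-difference form:
g[0,1/2] = (1/4 - (-1)) / (1/2 - 0) = 5/2
g[1/2,5] = (34 - 1/4) / (5 - 1/2) = 15/2
g[0,1/2,5] = (15/2 - 5/2) / (5 - 0) = 1
g(7/2) = -1 + (5/2)·(7/2) + 1·(7/2)·(3) = 73/4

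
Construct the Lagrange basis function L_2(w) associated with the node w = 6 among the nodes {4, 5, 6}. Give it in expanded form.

L_2(w) = (w - 4)(w - 5) / [(2)·(1)]
       = (w^2 - 9w + 20) / (2)

L_2(w) = (1/2)w^2 - (9/2)w + 10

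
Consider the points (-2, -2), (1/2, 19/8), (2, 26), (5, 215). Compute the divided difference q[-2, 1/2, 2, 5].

1

q[-2,1/2] = (19/8 - (-2)) / (1/2 - (-2)) = 7/4
q[1/2,2] = (26 - 19/8) / (2 - 1/2) = 63/4
q[2,5] = (215 - 26) / (5 - 2) = 63
q[-2,1/2,2] = (63/4 - 7/4) / (2 - (-2)) = 7/2
q[1/2,2,5] = (63 - 63/4) / (5 - 1/2) = 21/2
q[-2,1/2,2,5] = (21/2 - 7/2) / (5 - (-2)) = 1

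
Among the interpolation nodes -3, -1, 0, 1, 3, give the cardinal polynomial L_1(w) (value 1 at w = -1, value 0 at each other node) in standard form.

L_1(w) = (w + 3)w(w - 1)(w - 3) / [(2)·(-1)·(-2)·(-4)]
       = (w^4 - w^3 - 9w^2 + 9w) / (-16)

L_1(w) = -(1/16)w^4 + (1/16)w^3 + (9/16)w^2 - (9/16)w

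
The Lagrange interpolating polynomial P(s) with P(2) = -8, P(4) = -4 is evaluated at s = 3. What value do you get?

-6

L_0(3) = (-1)/[(-2)] = 1/2
L_1(3) = (1)/[(2)] = 1/2
Sum: (-8)·(1/2) + (-4)·(1/2) = -6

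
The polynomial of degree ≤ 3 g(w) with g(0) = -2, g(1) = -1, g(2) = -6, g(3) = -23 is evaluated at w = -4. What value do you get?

54

L_0(-4) = (-5)·(-6)·(-7)/[(-1)·(-2)·(-3)] = 35
L_1(-4) = (-4)·(-6)·(-7)/[(1)·(-1)·(-2)] = -84
L_2(-4) = (-4)·(-5)·(-7)/[(2)·(1)·(-1)] = 70
L_3(-4) = (-4)·(-5)·(-6)/[(3)·(2)·(1)] = -20
Sum: (-2)·(35) + (-1)·(-84) + (-6)·(70) + (-23)·(-20) = 54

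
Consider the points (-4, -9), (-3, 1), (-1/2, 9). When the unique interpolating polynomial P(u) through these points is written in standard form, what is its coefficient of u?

Build the Lagrange basis polynomials:
L_0(u) = (u + 3)(u + 1/2) / [7/2] = (2/7)u^2 + u + 3/7
L_1(u) = (u + 4)(u + 1/2) / [-5/2] = -(2/5)u^2 - (9/5)u - 4/5
L_2(u) = (u + 4)(u + 3) / [35/4] = (4/35)u^2 + (4/5)u + 48/35
P(u) = (-9)·L_0 + 1·L_1 + 9·L_2
Only the coefficient of u is needed; take it from each L_i and combine:
(-9)·(1) + 1·(-9/5) + 9·(4/5) = -18/5

-18/5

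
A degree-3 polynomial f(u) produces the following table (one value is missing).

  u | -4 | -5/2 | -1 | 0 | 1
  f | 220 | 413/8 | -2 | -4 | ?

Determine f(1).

The 4 known values determine f uniquely (degree ≤ 3).
L_0(1) = (7/2)·(2)·(1)/[(-3/2)·(-3)·(-4)] = -7/18
L_1(1) = (5)·(2)·(1)/[(3/2)·(-3/2)·(-5/2)] = 16/9
L_2(1) = (5)·(7/2)·(1)/[(3)·(3/2)·(-1)] = -35/9
L_3(1) = (5)·(7/2)·(2)/[(4)·(5/2)·(1)] = 7/2
Sum: 220·(-7/18) + 413/8·(16/9) + (-2)·(-35/9) + (-4)·(7/2) = 0

0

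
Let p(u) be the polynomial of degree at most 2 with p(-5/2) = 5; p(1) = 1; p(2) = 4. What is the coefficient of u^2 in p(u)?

58/63

Build the Lagrange basis polynomials:
L_0(u) = (u - 1)(u - 2) / [63/4] = (4/63)u^2 - (4/21)u + 8/63
L_1(u) = (u + 5/2)(u - 2) / [-7/2] = -(2/7)u^2 - (1/7)u + 10/7
L_2(u) = (u + 5/2)(u - 1) / [9/2] = (2/9)u^2 + (1/3)u - 5/9
p(u) = 5·L_0 + 1·L_1 + 4·L_2
Only the coefficient of u^2 is needed; take it from each L_i and combine:
5·(4/63) + 1·(-2/7) + 4·(2/9) = 58/63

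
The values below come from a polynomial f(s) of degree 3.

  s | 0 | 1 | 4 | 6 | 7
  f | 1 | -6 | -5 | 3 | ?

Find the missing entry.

The 4 known values determine f uniquely (degree ≤ 3).
Evaluate each Lagrange basis at s = 7:
L_0(7) = (6)·(3)·(1)/[(-1)·(-4)·(-6)] = -3/4
L_1(7) = (7)·(3)·(1)/[(1)·(-3)·(-5)] = 7/5
L_2(7) = (7)·(6)·(1)/[(4)·(3)·(-2)] = -7/4
L_3(7) = (7)·(6)·(3)/[(6)·(5)·(2)] = 21/10
Sum: 1·(-3/4) + (-6)·(7/5) + (-5)·(-7/4) + 3·(21/10) = 59/10

59/10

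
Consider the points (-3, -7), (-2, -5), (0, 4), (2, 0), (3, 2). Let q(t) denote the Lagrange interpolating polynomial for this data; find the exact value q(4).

L_0(4) = (6)·(4)·(2)·(1)/[(-1)·(-3)·(-5)·(-6)] = 8/15
L_1(4) = (7)·(4)·(2)·(1)/[(1)·(-2)·(-4)·(-5)] = -7/5
L_2(4) = (7)·(6)·(2)·(1)/[(3)·(2)·(-2)·(-3)] = 7/3
L_3(4) = (7)·(6)·(4)·(1)/[(5)·(4)·(2)·(-1)] = -21/5
L_4(4) = (7)·(6)·(4)·(2)/[(6)·(5)·(3)·(1)] = 56/15
Sum: (-7)·(8/15) + (-5)·(-7/5) + 4·(7/3) + 0 + 2·(56/15) = 301/15

301/15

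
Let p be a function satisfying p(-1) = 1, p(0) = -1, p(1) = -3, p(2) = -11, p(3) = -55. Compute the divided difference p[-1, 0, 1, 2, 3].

-1

p[-1,0] = (-1 - 1) / (0 - (-1)) = -2
p[0,1] = (-3 - (-1)) / (1 - 0) = -2
p[1,2] = (-11 - (-3)) / (2 - 1) = -8
p[2,3] = (-55 - (-11)) / (3 - 2) = -44
p[-1,0,1] = (-2 - (-2)) / (1 - (-1)) = 0
p[0,1,2] = (-8 - (-2)) / (2 - 0) = -3
p[1,2,3] = (-44 - (-8)) / (3 - 1) = -18
p[-1,0,1,2] = (-3 - 0) / (2 - (-1)) = -1
p[0,1,2,3] = (-18 - (-3)) / (3 - 0) = -5
p[-1,0,1,2,3] = (-5 - (-1)) / (3 - (-1)) = -1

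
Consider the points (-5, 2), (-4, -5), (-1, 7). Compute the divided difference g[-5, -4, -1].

g[-5,-4] = (-5 - 2) / (-4 - (-5)) = -7
g[-4,-1] = (7 - (-5)) / (-1 - (-4)) = 4
g[-5,-4,-1] = (4 - (-7)) / (-1 - (-5)) = 11/4

11/4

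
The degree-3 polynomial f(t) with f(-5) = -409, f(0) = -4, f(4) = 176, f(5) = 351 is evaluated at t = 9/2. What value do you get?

2029/8

L_0(9/2) = (9/2)·(1/2)·(-1/2)/[(-5)·(-9)·(-10)] = 1/400
L_1(9/2) = (19/2)·(1/2)·(-1/2)/[(5)·(-4)·(-5)] = -19/800
L_2(9/2) = (19/2)·(9/2)·(-1/2)/[(9)·(4)·(-1)] = 19/32
L_3(9/2) = (19/2)·(9/2)·(1/2)/[(10)·(5)·(1)] = 171/400
Sum: (-409)·(1/400) + (-4)·(-19/800) + 176·(19/32) + 351·(171/400) = 2029/8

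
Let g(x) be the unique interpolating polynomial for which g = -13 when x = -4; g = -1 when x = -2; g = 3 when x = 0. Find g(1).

L_0(1) = (3)·(1)/[(-2)·(-4)] = 3/8
L_1(1) = (5)·(1)/[(2)·(-2)] = -5/4
L_2(1) = (5)·(3)/[(4)·(2)] = 15/8
Sum: (-13)·(3/8) + (-1)·(-5/4) + 3·(15/8) = 2

2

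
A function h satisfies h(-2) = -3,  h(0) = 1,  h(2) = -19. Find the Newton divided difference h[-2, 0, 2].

h[-2,0] = (1 - (-3)) / (0 - (-2)) = 2
h[0,2] = (-19 - 1) / (2 - 0) = -10
h[-2,0,2] = (-10 - 2) / (2 - (-2)) = -3

-3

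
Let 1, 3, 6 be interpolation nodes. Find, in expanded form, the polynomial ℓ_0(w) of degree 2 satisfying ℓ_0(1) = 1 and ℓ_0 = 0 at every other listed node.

ℓ_0(w) = (w - 3)(w - 6) / [(-2)·(-5)]
       = (w^2 - 9w + 18) / (10)

ℓ_0(w) = (1/10)w^2 - (9/10)w + 9/5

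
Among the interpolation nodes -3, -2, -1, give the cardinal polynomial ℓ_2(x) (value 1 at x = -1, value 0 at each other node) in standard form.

ℓ_2(x) = (x + 3)(x + 2) / [(2)·(1)]
       = (x^2 + 5x + 6) / (2)

ℓ_2(x) = (1/2)x^2 + (5/2)x + 3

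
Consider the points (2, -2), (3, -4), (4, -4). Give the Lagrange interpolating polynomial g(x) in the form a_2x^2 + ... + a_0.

g(x) = x^2 - 7x + 8

Build the Lagrange basis polynomials:
L_0(x) = (x - 3)(x - 4) / [2] = (1/2)x^2 - (7/2)x + 6
L_1(x) = (x - 2)(x - 4) / [-1] = -x^2 + 6x - 8
L_2(x) = (x - 2)(x - 3) / [2] = (1/2)x^2 - (5/2)x + 3
g(x) = (-2)·L_0 + (-4)·L_1 + (-4)·L_2
  (-2)·L_0(x) = -x^2 + 7x - 12
  (-4)·L_1(x) = 4x^2 - 24x + 32
  (-4)·L_2(x) = -2x^2 + 10x - 12
Adding term by term: x^2 - 7x + 8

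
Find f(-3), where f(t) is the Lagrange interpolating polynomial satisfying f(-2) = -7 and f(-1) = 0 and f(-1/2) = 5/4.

-20

L_0(-3) = (-2)·(-5/2)/[(-1)·(-3/2)] = 10/3
L_1(-3) = (-1)·(-5/2)/[(1)·(-1/2)] = -5
L_2(-3) = (-1)·(-2)/[(3/2)·(1/2)] = 8/3
Sum: (-7)·(10/3) + 0 + 5/4·(8/3) = -20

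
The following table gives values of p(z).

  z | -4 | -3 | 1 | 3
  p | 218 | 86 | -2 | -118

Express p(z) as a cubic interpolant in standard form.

p(z) = -4z^3 - 2z^2 + 2z + 2

Build the Lagrange basis polynomials:
L_0(z) = (z + 3)(z - 1)(z - 3) / [-35] = -(1/35)z^3 + (1/35)z^2 + (9/35)z - 9/35
L_1(z) = (z + 4)(z - 1)(z - 3) / [24] = (1/24)z^3 - (13/24)z + 1/2
L_2(z) = (z + 4)(z + 3)(z - 3) / [-40] = -(1/40)z^3 - (1/10)z^2 + (9/40)z + 9/10
L_3(z) = (z + 4)(z + 3)(z - 1) / [84] = (1/84)z^3 + (1/14)z^2 + (5/84)z - 1/7
p(z) = 218·L_0 + 86·L_1 + (-2)·L_2 + (-118)·L_3
  218·L_0(z) = -(218/35)z^3 + (218/35)z^2 + (1962/35)z - 1962/35
  86·L_1(z) = (43/12)z^3 - (559/12)z + 43
  (-2)·L_2(z) = (1/20)z^3 + (1/5)z^2 - (9/20)z - 9/5
  (-118)·L_3(z) = -(59/42)z^3 - (59/7)z^2 - (295/42)z + 118/7
Adding term by term: -4z^3 - 2z^2 + 2z + 2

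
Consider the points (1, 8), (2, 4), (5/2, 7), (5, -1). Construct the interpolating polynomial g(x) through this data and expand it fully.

Build the Lagrange basis polynomials:
L_0(x) = (x - 2)(x - 5/2)(x - 5) / [-6] = -(1/6)x^3 + (19/12)x^2 - (55/12)x + 25/6
L_1(x) = (x - 1)(x - 5/2)(x - 5) / [3/2] = (2/3)x^3 - (17/3)x^2 + (40/3)x - 25/3
L_2(x) = (x - 1)(x - 2)(x - 5) / [-15/8] = -(8/15)x^3 + (64/15)x^2 - (136/15)x + 16/3
L_3(x) = (x - 1)(x - 2)(x - 5/2) / [30] = (1/30)x^3 - (11/60)x^2 + (19/60)x - 1/6
g(x) = 8·L_0 + 4·L_1 + 7·L_2 + (-1)·L_3
  8·L_0(x) = -(4/3)x^3 + (38/3)x^2 - (110/3)x + 100/3
  4·L_1(x) = (8/3)x^3 - (68/3)x^2 + (160/3)x - 100/3
  7·L_2(x) = -(56/15)x^3 + (448/15)x^2 - (952/15)x + 112/3
  (-1)·L_3(x) = -(1/30)x^3 + (11/60)x^2 - (19/60)x + 1/6
Adding term by term: -(73/30)x^3 + (401/20)x^2 - (2827/60)x + 75/2

g(x) = -(73/30)x^3 + (401/20)x^2 - (2827/60)x + 75/2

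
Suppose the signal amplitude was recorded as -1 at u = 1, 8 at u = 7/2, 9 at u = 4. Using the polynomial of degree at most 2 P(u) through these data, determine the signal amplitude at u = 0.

Using Newton's divided-difference form:
P[1,7/2] = (8 - (-1)) / (7/2 - 1) = 18/5
P[7/2,4] = (9 - 8) / (4 - 7/2) = 2
P[1,7/2,4] = (2 - 18/5) / (4 - 1) = -8/15
P(0) = -1 + (18/5)·(-1) + (-8/15)·(-1)·(-7/2) = -97/15

-97/15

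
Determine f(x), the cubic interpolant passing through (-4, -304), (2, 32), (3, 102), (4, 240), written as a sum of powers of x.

Build the Lagrange basis polynomials:
L_0(x) = (x - 2)(x - 3)(x - 4) / [-336] = -(1/336)x^3 + (3/112)x^2 - (13/168)x + 1/14
L_1(x) = (x + 4)(x - 3)(x - 4) / [12] = (1/12)x^3 - (1/4)x^2 - (4/3)x + 4
L_2(x) = (x + 4)(x - 2)(x - 4) / [-7] = -(1/7)x^3 + (2/7)x^2 + (16/7)x - 32/7
L_3(x) = (x + 4)(x - 2)(x - 3) / [16] = (1/16)x^3 - (1/16)x^2 - (7/8)x + 3/2
f(x) = (-304)·L_0 + 32·L_1 + 102·L_2 + 240·L_3
  (-304)·L_0(x) = (19/21)x^3 - (57/7)x^2 + (494/21)x - 152/7
  32·L_1(x) = (8/3)x^3 - 8x^2 - (128/3)x + 128
  102·L_2(x) = -(102/7)x^3 + (204/7)x^2 + (1632/7)x - 3264/7
  240·L_3(x) = 15x^3 - 15x^2 - 210x + 360
Adding term by term: 4x^3 - 2x^2 + 4x

f(x) = 4x^3 - 2x^2 + 4x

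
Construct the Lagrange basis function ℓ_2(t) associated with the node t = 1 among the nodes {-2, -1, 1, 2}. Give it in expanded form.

ℓ_2(t) = (t + 2)(t + 1)(t - 2) / [(3)·(2)·(-1)]
       = (t^3 + t^2 - 4t - 4) / (-6)

ℓ_2(t) = -(1/6)t^3 - (1/6)t^2 + (2/3)t + 2/3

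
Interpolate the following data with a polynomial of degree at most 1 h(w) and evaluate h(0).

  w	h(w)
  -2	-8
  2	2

-3

L_0(0) = (-2)/[(-4)] = 1/2
L_1(0) = (2)/[(4)] = 1/2
Sum: (-8)·(1/2) + 2·(1/2) = -3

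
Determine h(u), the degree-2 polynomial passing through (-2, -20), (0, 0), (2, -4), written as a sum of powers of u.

h(u) = -3u^2 + 4u

Newton's divided differences:
h[-2,0] = (0 - (-20)) / (0 - (-2)) = 10
h[0,2] = (-4 - 0) / (2 - 0) = -2
h[-2,0,2] = (-2 - 10) / (2 - (-2)) = -3
h(u) = -20 + 10·(u + 2) + (-3)·(u + 2)u
Expanding: h(u) = -3u^2 + 4u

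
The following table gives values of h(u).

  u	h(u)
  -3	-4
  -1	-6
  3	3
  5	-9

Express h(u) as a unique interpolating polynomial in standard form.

h(u) = -(23/96)u^3 + (29/96)u^2 + (319/96)u - 103/32

Newton's divided differences:
h[-3,-1] = (-6 - (-4)) / (-1 - (-3)) = -1
h[-1,3] = (3 - (-6)) / (3 - (-1)) = 9/4
h[3,5] = (-9 - 3) / (5 - 3) = -6
h[-3,-1,3] = (9/4 - (-1)) / (3 - (-3)) = 13/24
h[-1,3,5] = (-6 - 9/4) / (5 - (-1)) = -11/8
h[-3,-1,3,5] = (-11/8 - 13/24) / (5 - (-3)) = -23/96
h(u) = -4 + (-1)·(u + 3) + (13/24)·(u + 3)(u + 1) + (-23/96)·(u + 3)(u + 1)(u - 3)
Expanding: h(u) = -(23/96)u^3 + (29/96)u^2 + (319/96)u - 103/32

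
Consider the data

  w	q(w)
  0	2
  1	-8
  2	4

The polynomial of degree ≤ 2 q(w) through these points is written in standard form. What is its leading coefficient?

11

Build the Lagrange basis polynomials:
L_0(w) = (w - 1)(w - 2) / [2] = (1/2)w^2 - (3/2)w + 1
L_1(w) = w(w - 2) / [-1] = -w^2 + 2w
L_2(w) = w(w - 1) / [2] = (1/2)w^2 - (1/2)w
q(w) = 2·L_0 + (-8)·L_1 + 4·L_2
Only the coefficient of w^2 is needed; take it from each L_i and combine:
2·(1/2) + (-8)·(-1) + 4·(1/2) = 11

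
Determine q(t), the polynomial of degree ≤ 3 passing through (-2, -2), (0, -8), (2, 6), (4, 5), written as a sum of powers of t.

Build the Lagrange basis polynomials:
L_0(t) = t(t - 2)(t - 4) / [-48] = -(1/48)t^3 + (1/8)t^2 - (1/6)t
L_1(t) = (t + 2)(t - 2)(t - 4) / [16] = (1/16)t^3 - (1/4)t^2 - (1/4)t + 1
L_2(t) = (t + 2)t(t - 4) / [-16] = -(1/16)t^3 + (1/8)t^2 + (1/2)t
L_3(t) = (t + 2)t(t - 2) / [48] = (1/48)t^3 - (1/12)t
q(t) = (-2)·L_0 + (-8)·L_1 + 6·L_2 + 5·L_3
  (-2)·L_0(t) = (1/24)t^3 - (1/4)t^2 + (1/3)t
  (-8)·L_1(t) = -(1/2)t^3 + 2t^2 + 2t - 8
  6·L_2(t) = -(3/8)t^3 + (3/4)t^2 + 3t
  5·L_3(t) = (5/48)t^3 - (5/12)t
Adding term by term: -(35/48)t^3 + (5/2)t^2 + (59/12)t - 8

q(t) = -(35/48)t^3 + (5/2)t^2 + (59/12)t - 8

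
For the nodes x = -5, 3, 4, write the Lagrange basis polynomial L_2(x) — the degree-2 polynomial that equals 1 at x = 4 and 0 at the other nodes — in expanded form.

L_2(x) = (1/9)x^2 + (2/9)x - 5/3

L_2(x) = (x + 5)(x - 3) / [(9)·(1)]
       = (x^2 + 2x - 15) / (9)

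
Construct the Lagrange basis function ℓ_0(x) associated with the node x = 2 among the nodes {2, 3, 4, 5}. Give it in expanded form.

ℓ_0(x) = -(1/6)x^3 + 2x^2 - (47/6)x + 10

ℓ_0(x) = (x - 3)(x - 4)(x - 5) / [(-1)·(-2)·(-3)]
       = (x^3 - 12x^2 + 47x - 60) / (-6)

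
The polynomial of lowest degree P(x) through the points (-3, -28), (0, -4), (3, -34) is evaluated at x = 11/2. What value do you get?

-401/4

Using Newton's divided-difference form:
P[-3,0] = (-4 - (-28)) / (0 - (-3)) = 8
P[0,3] = (-34 - (-4)) / (3 - 0) = -10
P[-3,0,3] = (-10 - 8) / (3 - (-3)) = -3
P(11/2) = -28 + 8·(17/2) + (-3)·(17/2)·(11/2) = -401/4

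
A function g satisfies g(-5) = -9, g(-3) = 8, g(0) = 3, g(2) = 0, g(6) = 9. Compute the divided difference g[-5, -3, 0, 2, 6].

g[-5,-3] = (8 - (-9)) / (-3 - (-5)) = 17/2
g[-3,0] = (3 - 8) / (0 - (-3)) = -5/3
g[0,2] = (0 - 3) / (2 - 0) = -3/2
g[2,6] = (9 - 0) / (6 - 2) = 9/4
g[-5,-3,0] = (-5/3 - 17/2) / (0 - (-5)) = -61/30
g[-3,0,2] = (-3/2 - (-5/3)) / (2 - (-3)) = 1/30
g[0,2,6] = (9/4 - (-3/2)) / (6 - 0) = 5/8
g[-5,-3,0,2] = (1/30 - (-61/30)) / (2 - (-5)) = 31/105
g[-3,0,2,6] = (5/8 - 1/30) / (6 - (-3)) = 71/1080
g[-5,-3,0,2,6] = (71/1080 - 31/105) / (6 - (-5)) = -347/16632

-347/16632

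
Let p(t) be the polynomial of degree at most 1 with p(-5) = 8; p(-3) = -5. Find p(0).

-49/2

L_0(0) = (3)/[(-2)] = -3/2
L_1(0) = (5)/[(2)] = 5/2
Sum: 8·(-3/2) + (-5)·(5/2) = -49/2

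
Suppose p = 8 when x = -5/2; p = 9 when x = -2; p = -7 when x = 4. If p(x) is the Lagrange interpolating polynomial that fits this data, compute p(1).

97/13

L_0(1) = (3)·(-3)/[(-1/2)·(-13/2)] = -36/13
L_1(1) = (7/2)·(-3)/[(1/2)·(-6)] = 7/2
L_2(1) = (7/2)·(3)/[(13/2)·(6)] = 7/26
Sum: 8·(-36/13) + 9·(7/2) + (-7)·(7/26) = 97/13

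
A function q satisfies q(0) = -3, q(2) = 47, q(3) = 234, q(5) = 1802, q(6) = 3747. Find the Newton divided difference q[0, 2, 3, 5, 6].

3

q[0,2] = (47 - (-3)) / (2 - 0) = 25
q[2,3] = (234 - 47) / (3 - 2) = 187
q[3,5] = (1802 - 234) / (5 - 3) = 784
q[5,6] = (3747 - 1802) / (6 - 5) = 1945
q[0,2,3] = (187 - 25) / (3 - 0) = 54
q[2,3,5] = (784 - 187) / (5 - 2) = 199
q[3,5,6] = (1945 - 784) / (6 - 3) = 387
q[0,2,3,5] = (199 - 54) / (5 - 0) = 29
q[2,3,5,6] = (387 - 199) / (6 - 2) = 47
q[0,2,3,5,6] = (47 - 29) / (6 - 0) = 3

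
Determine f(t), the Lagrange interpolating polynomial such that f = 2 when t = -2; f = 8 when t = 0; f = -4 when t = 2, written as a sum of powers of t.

f(t) = -(9/4)t^2 - (3/2)t + 8

Build the Lagrange basis polynomials:
L_0(t) = t(t - 2) / [8] = (1/8)t^2 - (1/4)t
L_1(t) = (t + 2)(t - 2) / [-4] = -(1/4)t^2 + 1
L_2(t) = (t + 2)t / [8] = (1/8)t^2 + (1/4)t
f(t) = 2·L_0 + 8·L_1 + (-4)·L_2
  2·L_0(t) = (1/4)t^2 - (1/2)t
  8·L_1(t) = -2t^2 + 8
  (-4)·L_2(t) = -(1/2)t^2 - t
Adding term by term: -(9/4)t^2 - (3/2)t + 8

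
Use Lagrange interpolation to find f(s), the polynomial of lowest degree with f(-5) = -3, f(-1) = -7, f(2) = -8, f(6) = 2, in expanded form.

Build the Lagrange basis polynomials:
L_0(s) = (s + 1)(s - 2)(s - 6) / [-308] = -(1/308)s^3 + (1/44)s^2 - (1/77)s - 3/77
L_1(s) = (s + 5)(s - 2)(s - 6) / [84] = (1/84)s^3 - (1/28)s^2 - (1/3)s + 5/7
L_2(s) = (s + 5)(s + 1)(s - 6) / [-84] = -(1/84)s^3 + (31/84)s + 5/14
L_3(s) = (s + 5)(s + 1)(s - 2) / [308] = (1/308)s^3 + (1/77)s^2 - (1/44)s - 5/154
f(s) = (-3)·L_0 + (-7)·L_1 + (-8)·L_2 + 2·L_3
  (-3)·L_0(s) = (3/308)s^3 - (3/44)s^2 + (3/77)s + 9/77
  (-7)·L_1(s) = -(1/12)s^3 + (1/4)s^2 + (7/3)s - 5
  (-8)·L_2(s) = (2/21)s^3 - (62/21)s - 20/7
  2·L_3(s) = (1/154)s^3 + (2/77)s^2 - (1/22)s - 5/77
Adding term by term: (13/462)s^3 + (16/77)s^2 - (289/462)s - 601/77

f(s) = (13/462)s^3 + (16/77)s^2 - (289/462)s - 601/77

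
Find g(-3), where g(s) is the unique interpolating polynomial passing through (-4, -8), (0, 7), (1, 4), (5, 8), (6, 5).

188/25

Using Newton's divided-difference form:
g[-4,0] = (7 - (-8)) / (0 - (-4)) = 15/4
g[0,1] = (4 - 7) / (1 - 0) = -3
g[1,5] = (8 - 4) / (5 - 1) = 1
g[5,6] = (5 - 8) / (6 - 5) = -3
g[-4,0,1] = (-3 - 15/4) / (1 - (-4)) = -27/20
g[0,1,5] = (1 - (-3)) / (5 - 0) = 4/5
g[1,5,6] = (-3 - 1) / (6 - 1) = -4/5
g[-4,0,1,5] = (4/5 - (-27/20)) / (5 - (-4)) = 43/180
g[0,1,5,6] = (-4/5 - 4/5) / (6 - 0) = -4/15
g[-4,0,1,5,6] = (-4/15 - 43/180) / (6 - (-4)) = -91/1800
g(-3) = -8 + (15/4)·(1) + (-27/20)·(1)·(-3) + (43/180)·(1)·(-3)·(-4) + (-91/1800)·(1)·(-3)·(-4)·(-8) = 188/25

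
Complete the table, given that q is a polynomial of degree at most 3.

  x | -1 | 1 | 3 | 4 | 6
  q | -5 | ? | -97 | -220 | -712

-7

The 4 known values determine q uniquely (degree ≤ 3).
Evaluate each Lagrange basis at x = 1:
L_0(1) = (-2)·(-3)·(-5)/[(-4)·(-5)·(-7)] = 3/14
L_1(1) = (2)·(-3)·(-5)/[(4)·(-1)·(-3)] = 5/2
L_2(1) = (2)·(-2)·(-5)/[(5)·(1)·(-2)] = -2
L_3(1) = (2)·(-2)·(-3)/[(7)·(3)·(2)] = 2/7
Sum: (-5)·(3/14) + (-97)·(5/2) + (-220)·(-2) + (-712)·(2/7) = -7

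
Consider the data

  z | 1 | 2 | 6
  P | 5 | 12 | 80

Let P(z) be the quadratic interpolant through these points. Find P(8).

138

L_0(8) = (6)·(2)/[(-1)·(-5)] = 12/5
L_1(8) = (7)·(2)/[(1)·(-4)] = -7/2
L_2(8) = (7)·(6)/[(5)·(4)] = 21/10
Sum: 5·(12/5) + 12·(-7/2) + 80·(21/10) = 138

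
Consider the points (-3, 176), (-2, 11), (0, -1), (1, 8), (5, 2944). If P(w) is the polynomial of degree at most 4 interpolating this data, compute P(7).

Evaluate each Lagrange basis at w = 7:
L_0(7) = (9)·(7)·(6)·(2)/[(-1)·(-3)·(-4)·(-8)] = 63/8
L_1(7) = (10)·(7)·(6)·(2)/[(1)·(-2)·(-3)·(-7)] = -20
L_2(7) = (10)·(9)·(6)·(2)/[(3)·(2)·(-1)·(-5)] = 36
L_3(7) = (10)·(9)·(7)·(2)/[(4)·(3)·(1)·(-4)] = -105/4
L_4(7) = (10)·(9)·(7)·(6)/[(8)·(7)·(5)·(4)] = 27/8
Sum: 176·(63/8) + 11·(-20) + (-1)·(36) + 8·(-105/4) + 2944·(27/8) = 10856

10856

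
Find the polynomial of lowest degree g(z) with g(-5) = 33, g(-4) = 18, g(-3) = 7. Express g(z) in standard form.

g(z) = 2z^2 + 3z - 2

L_0(z) = (z + 4)(z + 3) / [2] = (1/2)z^2 + (7/2)z + 6
L_1(z) = (z + 5)(z + 3) / [-1] = -z^2 - 8z - 15
L_2(z) = (z + 5)(z + 4) / [2] = (1/2)z^2 + (9/2)z + 10
g(z) = 33·L_0 + 18·L_1 + 7·L_2
  33·L_0(z) = (33/2)z^2 + (231/2)z + 198
  18·L_1(z) = -18z^2 - 144z - 270
  7·L_2(z) = (7/2)z^2 + (63/2)z + 70
Adding term by term: 2z^2 + 3z - 2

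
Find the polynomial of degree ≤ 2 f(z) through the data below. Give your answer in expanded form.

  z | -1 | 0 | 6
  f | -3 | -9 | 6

L_0(z) = z(z - 6) / [7] = (1/7)z^2 - (6/7)z
L_1(z) = (z + 1)(z - 6) / [-6] = -(1/6)z^2 + (5/6)z + 1
L_2(z) = (z + 1)z / [42] = (1/42)z^2 + (1/42)z
f(z) = (-3)·L_0 + (-9)·L_1 + 6·L_2
  (-3)·L_0(z) = -(3/7)z^2 + (18/7)z
  (-9)·L_1(z) = (3/2)z^2 - (15/2)z - 9
  6·L_2(z) = (1/7)z^2 + (1/7)z
Adding term by term: (17/14)z^2 - (67/14)z - 9

f(z) = (17/14)z^2 - (67/14)z - 9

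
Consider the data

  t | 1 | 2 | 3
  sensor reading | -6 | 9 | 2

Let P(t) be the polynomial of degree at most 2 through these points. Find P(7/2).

L_0(7/2) = (3/2)·(1/2)/[(-1)·(-2)] = 3/8
L_1(7/2) = (5/2)·(1/2)/[(1)·(-1)] = -5/4
L_2(7/2) = (5/2)·(3/2)/[(2)·(1)] = 15/8
Sum: (-6)·(3/8) + 9·(-5/4) + 2·(15/8) = -39/4

-39/4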